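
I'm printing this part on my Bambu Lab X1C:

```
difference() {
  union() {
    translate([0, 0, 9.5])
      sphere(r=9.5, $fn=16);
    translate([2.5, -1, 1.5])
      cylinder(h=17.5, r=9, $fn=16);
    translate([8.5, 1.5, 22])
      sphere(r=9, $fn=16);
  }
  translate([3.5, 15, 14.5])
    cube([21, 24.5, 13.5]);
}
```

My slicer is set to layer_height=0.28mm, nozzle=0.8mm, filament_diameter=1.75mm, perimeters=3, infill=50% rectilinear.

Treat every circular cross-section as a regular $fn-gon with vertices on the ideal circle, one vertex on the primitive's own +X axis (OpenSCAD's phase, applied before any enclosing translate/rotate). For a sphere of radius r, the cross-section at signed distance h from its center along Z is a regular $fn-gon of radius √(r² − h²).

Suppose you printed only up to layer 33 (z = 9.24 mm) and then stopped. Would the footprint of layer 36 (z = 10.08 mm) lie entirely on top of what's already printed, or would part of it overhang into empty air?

entirely on top

Compare the two slices. At z = 9.24: the sphere: section is a regular 16-gon, circumradius = √(r²−h²) = √(9.5²−0.26²) = 9.496 (area = (16/2)·9.496²·sin(360°/16) = 276.09 mm²); the cylinder at (2.5, -1): section is a regular 16-gon, circumradius r=9 (area = (16/2)·9.000²·sin(360°/16) = 247.98 mm²); the sphere at (8.5, 1.5) does not reach this height (|z−center|=12.760 > r=9); Combining (union): the regions partially overlap — summed areas 524.07 mm² minus the doubly-counted overlap 212.33 mm² gives 311.74 mm² — area = 311.74 mm²; the cube at (3.5, 15) is not intersected at this z (z outside [14.5, 28]); Taking the first minus the rest: none of the subtracted shapes is present at this height, so that combined region is unchanged — area = 311.74 mm². At z = 10.08: the sphere: section is a regular 16-gon, circumradius = √(r²−h²) = √(9.5²−0.58²) = 9.482 (area = (16/2)·9.482²·sin(360°/16) = 275.27 mm²); the r=9 cylinder at (2.5, -1) gives a regular 16-gon of circumradius 9 (constant along its height) (area = (16/2)·9.000²·sin(360°/16) = 247.98 mm²); the sphere at (8.5, 1.5) is not intersected at this z (|z−center|=11.920 > r=9); Combining (union): the regions partially overlap — summed areas 523.25 mm² minus the doubly-counted overlap 212.00 mm² gives 311.25 mm² — area = 311.25 mm²; the cube at (3.5, 15) is absent (z outside [14.5, 28]); Subtracting the remaining from the first: none of the subtracted shapes is present at this height, so the result so far is unchanged — area = 311.25 mm². Checking containment: the cross-section at z = 10.08 is a subset of the cross-section at z = 9.24.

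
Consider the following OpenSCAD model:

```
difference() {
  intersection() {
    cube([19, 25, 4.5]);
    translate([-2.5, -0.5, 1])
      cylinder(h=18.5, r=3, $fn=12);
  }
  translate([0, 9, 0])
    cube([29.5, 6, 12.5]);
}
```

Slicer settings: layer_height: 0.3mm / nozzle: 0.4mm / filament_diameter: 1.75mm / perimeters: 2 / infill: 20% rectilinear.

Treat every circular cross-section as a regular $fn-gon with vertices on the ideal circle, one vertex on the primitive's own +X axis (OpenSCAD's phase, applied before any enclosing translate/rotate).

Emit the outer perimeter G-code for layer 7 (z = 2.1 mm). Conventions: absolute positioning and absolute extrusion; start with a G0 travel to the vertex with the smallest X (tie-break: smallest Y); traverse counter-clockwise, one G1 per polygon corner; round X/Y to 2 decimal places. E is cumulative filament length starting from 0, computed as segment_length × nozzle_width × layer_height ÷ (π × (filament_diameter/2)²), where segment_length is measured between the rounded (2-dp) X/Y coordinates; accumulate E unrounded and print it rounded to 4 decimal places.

G0 X0.00 Y0.00 Z2.10
G1 X0.37 Y0.00 E0.0185
G1 X0.10 Y1.00 E0.0701
G1 X0.00 Y1.10 E0.0772
G1 X0.00 Y0.00 E0.1321

At z = 2.1 mm: the 19×25 cube contributes its full rectangle; the r=3 cylinder at (-2.5, -0.5) contributes a regular 12-gon of circumradius 3; Taking the intersection: the r=3 cylinder at (-2.5, -0.5) partially overlaps the 19×25 cube; clipping to the common part keeps 0.24 mm² — 1 connected region; the cube at (0, 9) is present — its section is the full 29.5×6 rectangle; Subtracting the remaining from the first: starting from that combined region, the 29.5×6 cube at (0, 9) misses the remaining region (no effect) — 1 connected region. The outline is a single polygon with 4 vertices. Extrusion per mm of travel: 0.4 × 0.3 / (π × 0.875²) = 0.049890. Accumulating E over each segment gives final E = 0.1321.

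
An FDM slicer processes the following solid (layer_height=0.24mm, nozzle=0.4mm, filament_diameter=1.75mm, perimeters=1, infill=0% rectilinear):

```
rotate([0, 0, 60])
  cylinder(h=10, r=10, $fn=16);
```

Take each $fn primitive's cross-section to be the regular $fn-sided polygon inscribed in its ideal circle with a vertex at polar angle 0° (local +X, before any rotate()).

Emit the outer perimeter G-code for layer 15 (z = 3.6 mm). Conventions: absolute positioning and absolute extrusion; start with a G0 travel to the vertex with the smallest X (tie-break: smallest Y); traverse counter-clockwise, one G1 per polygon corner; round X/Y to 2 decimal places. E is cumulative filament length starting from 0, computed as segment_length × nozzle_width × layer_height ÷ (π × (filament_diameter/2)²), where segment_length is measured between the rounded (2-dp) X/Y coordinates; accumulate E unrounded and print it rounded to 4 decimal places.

At z = 3.6 mm: the cylinder: section is a regular 16-gon, circumradius r=10; (whole slice rotated 60° about Z — lengths, areas and connectivity unchanged). The outline is a single polygon with 16 vertices. Extrusion per mm of travel: 0.4 × 0.24 / (π × 0.875²) = 0.039912. Accumulating E over each segment gives final E = 2.4914.

G0 X-9.91 Y1.31 Z3.60
G1 X-9.66 Y-2.59 E0.1560
G1 X-7.93 Y-6.09 E0.3118
G1 X-5.00 Y-8.66 E0.4674
G1 X-1.31 Y-9.91 E0.6229
G1 X2.59 Y-9.66 E0.7788
G1 X6.09 Y-7.93 E0.9347
G1 X8.66 Y-5.00 E1.0902
G1 X9.91 Y-1.31 E1.2457
G1 X9.66 Y2.59 E1.4017
G1 X7.93 Y6.09 E1.5575
G1 X5.00 Y8.66 E1.7131
G1 X1.31 Y9.91 E1.8686
G1 X-2.59 Y9.66 E2.0245
G1 X-6.09 Y7.93 E2.1804
G1 X-8.66 Y5.00 E2.3359
G1 X-9.91 Y1.31 E2.4914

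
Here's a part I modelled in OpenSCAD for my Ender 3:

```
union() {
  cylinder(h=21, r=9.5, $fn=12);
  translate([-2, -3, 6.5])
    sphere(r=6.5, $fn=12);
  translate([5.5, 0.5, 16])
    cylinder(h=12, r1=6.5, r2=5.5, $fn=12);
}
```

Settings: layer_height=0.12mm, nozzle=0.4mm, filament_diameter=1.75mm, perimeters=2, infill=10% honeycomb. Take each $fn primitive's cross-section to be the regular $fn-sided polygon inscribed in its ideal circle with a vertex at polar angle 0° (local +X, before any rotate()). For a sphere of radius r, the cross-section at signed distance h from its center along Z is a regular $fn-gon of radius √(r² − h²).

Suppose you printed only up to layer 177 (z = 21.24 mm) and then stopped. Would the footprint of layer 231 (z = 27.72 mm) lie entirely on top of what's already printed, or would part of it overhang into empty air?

entirely on top

Compare the two slices. At z = 21.24: the cylinder does not reach this height (z outside [0, 21]); the sphere at (-2, -3) does not reach this height (|z−center|=14.740 > r=6.5); the cone at (5.5, 0.5): at t=0.437 of its height the radius interpolates to r₁+(r₂−r₁)t = 6.063, giving a regular 12-gon of that circumradius (area = (12/2)·6.063²·sin(360°/12) = 110.29 mm²); Merging all regions: only the cone at (5.5, 0.5) is present, so the union is just that shape — area = 110.29 mm². At z = 27.72: the cylinder does not reach this height (z outside [0, 21]); the sphere at (-2, -3) is not intersected at this z (|z−center|=21.220 > r=6.5); the cone at (5.5, 0.5): at t=0.977 of its height the radius interpolates to r₁+(r₂−r₁)t = 5.523, giving a regular 12-gon of that circumradius (area = (12/2)·5.523²·sin(360°/12) = 91.52 mm²); Taking the union: only the cone at (5.5, 0.5) is present, so the union is just that shape — area = 91.52 mm². Checking containment: the cross-section at z = 27.72 is a subset of the cross-section at z = 21.24.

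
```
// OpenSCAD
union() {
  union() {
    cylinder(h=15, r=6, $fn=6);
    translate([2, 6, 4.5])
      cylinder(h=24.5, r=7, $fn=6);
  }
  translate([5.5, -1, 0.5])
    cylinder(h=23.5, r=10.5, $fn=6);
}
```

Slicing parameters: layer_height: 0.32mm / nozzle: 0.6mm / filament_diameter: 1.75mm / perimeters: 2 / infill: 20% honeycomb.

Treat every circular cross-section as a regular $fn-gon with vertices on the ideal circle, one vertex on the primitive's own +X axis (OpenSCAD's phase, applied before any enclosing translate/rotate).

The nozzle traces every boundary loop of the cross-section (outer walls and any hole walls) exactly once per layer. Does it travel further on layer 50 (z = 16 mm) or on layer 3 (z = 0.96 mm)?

layer 50 (z = 16 mm)

Layer 50 (z = 16): the cylinder is not intersected at this z (z outside [0, 15]); the r=7 cylinder at (2, 6) contributes a regular 6-gon of circumradius 7 (perimeter = 2·6·7.000·sin(180°/6) = 42.00 mm); Combining (union): only the r=7 cylinder at (2, 6) is present, so the union is just that shape — boundary = 42.00 mm; the r=10.5 cylinder at (5.5, -1) contributes a regular 6-gon of circumradius 10.5 (perimeter = 2·6·10.500·sin(180°/6) = 63.00 mm); Combining (union): the regions partially overlap (shared area 74.90 mm²), so the edge portions inside another operand are dropped and the merged outline is re-measured after clipping — boundary = 71.62 mm. So its perimeter = 71.62 mm. Layer 3 (z = 0.96): the r=6 cylinder contributes a regular 6-gon of circumradius 6 (perimeter = 2·6·6.000·sin(180°/6) = 36.00 mm); the cylinder at (2, 6) is not intersected at this z (z outside [4.5, 29]); Combining (union): only the r=6 cylinder is present, so the union is just that shape — boundary = 36.00 mm; the r=10.5 cylinder at (5.5, -1) gives a regular 6-gon of circumradius 10.5 (constant along its height) (perimeter = 2·6·10.500·sin(180°/6) = 63.00 mm); Combining (union): the regions partially overlap (shared area 82.56 mm²), so the edge portions inside another operand are dropped and the merged outline is re-measured after clipping — boundary = 65.00 mm. So its perimeter = 65.00 mm. Layer 50 is larger (71.62 vs 65.00 mm).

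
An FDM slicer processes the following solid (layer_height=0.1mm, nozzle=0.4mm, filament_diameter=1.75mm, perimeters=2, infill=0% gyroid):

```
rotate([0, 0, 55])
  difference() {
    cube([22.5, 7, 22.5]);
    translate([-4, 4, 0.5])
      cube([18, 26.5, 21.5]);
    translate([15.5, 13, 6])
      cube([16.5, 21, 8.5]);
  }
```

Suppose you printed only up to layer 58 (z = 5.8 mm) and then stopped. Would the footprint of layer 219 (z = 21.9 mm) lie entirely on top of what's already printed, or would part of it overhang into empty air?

entirely on top

Compare the two slices. At z = 5.8: the 22.5×7 cube contributes its full rectangle (area 157.50 mm²); the 18×26.5 cube at (-4, 4) contributes its full rectangle (area 477.00 mm²); the cube at (15.5, 13) does not reach this height (z outside [6, 14.5]); After the difference (first − rest): starting from the 22.5×7 cube (157.50 mm²), the 18×26.5 cube at (-4, 4) partially overlaps it — only the 42.00 mm² overlap (of its 477.00 mm²) is removed, clipping the outline — area = 115.50 mm²; (whole slice rotated 55° about Z — lengths, areas and connectivity unchanged). At z = 21.9: the cube (footprint 22.5×7) is included at this height (area 157.50 mm²); the 18×26.5 cube at (-4, 4) contributes its full rectangle (area 477.00 mm²); the cube at (15.5, 13) does not reach this height (z outside [6, 14.5]); After the difference (first − rest): starting from the 22.5×7 cube (157.50 mm²), the 18×26.5 cube at (-4, 4) partially overlaps it — only the 42.00 mm² overlap (of its 477.00 mm²) is removed, clipping the outline — area = 115.50 mm²; (whole slice rotated 55° about Z — lengths, areas and connectivity unchanged). Checking containment: the cross-section at z = 21.9 is a subset of the cross-section at z = 5.8.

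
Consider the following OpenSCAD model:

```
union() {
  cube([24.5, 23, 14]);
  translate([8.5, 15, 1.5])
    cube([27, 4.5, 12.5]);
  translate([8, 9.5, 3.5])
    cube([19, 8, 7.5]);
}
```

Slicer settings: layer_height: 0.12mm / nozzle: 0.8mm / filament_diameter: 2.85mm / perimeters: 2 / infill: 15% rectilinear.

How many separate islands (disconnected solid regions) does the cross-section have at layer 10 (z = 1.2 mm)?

At z = 1.2 mm: the cube is present — its section is the full 24.5×23 rectangle; the cube at (8.5, 15) does not reach this height (z outside [1.5, 14]); the cube at (8, 9.5) is absent (z outside [3.5, 11]); Taking the union: only the 24.5×23 cube is present, so the union is just that shape — 1 connected region. Overall, the cross-section is a single solid region. Island count = 1.

1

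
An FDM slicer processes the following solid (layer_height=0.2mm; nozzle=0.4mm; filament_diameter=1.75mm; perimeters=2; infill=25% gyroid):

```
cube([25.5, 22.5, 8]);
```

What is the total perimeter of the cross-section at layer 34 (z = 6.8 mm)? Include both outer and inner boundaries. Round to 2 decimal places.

At z = 6.8 mm: the cube (footprint 25.5×22.5) is included at this height (perimeter 96.00 mm). Overall, the cross-section is a single solid region. Total boundary length (outer) = 96.00 mm.

96.00 mm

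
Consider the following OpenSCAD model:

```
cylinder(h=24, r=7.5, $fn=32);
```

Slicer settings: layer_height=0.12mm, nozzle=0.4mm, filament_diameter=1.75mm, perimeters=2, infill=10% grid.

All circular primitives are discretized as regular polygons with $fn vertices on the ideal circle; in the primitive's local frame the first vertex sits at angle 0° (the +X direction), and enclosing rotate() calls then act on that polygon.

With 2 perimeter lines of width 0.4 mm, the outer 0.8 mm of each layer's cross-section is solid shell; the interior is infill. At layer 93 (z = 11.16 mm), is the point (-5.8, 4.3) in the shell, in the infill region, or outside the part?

shell

At z = 11.16 mm: the cylinder: section is a regular 32-gon, circumradius r=7.5. Overall, the cross-section is a single solid region. The nearest boundary edge runs (-5.30, 5.30)→(-6.24, 4.17); distance from the point to it = 0.25 mm. The point is inside the cross-section, 0.25 mm from the nearest boundary — within the 0.8 mm shell band (2 × 0.4).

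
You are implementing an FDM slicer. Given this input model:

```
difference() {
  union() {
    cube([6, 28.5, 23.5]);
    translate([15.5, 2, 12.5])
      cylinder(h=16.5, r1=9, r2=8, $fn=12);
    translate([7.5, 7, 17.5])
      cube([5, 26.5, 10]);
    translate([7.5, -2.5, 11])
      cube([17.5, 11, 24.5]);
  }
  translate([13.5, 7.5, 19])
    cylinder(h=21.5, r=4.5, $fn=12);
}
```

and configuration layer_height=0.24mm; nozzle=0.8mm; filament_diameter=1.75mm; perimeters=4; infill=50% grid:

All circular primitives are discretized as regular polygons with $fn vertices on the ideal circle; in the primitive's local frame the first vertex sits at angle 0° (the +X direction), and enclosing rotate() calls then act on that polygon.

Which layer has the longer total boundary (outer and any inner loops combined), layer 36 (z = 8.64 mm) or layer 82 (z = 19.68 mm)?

Layer 36 (z = 8.64): the cube (footprint 6×28.5) is included at this height (perimeter 69.00 mm); the cone at (15.5, 2) is not intersected at this z (z outside [12.5, 29]); the cube at (7.5, 7) is absent (z outside [17.5, 27.5]); the cube at (7.5, -2.5) is not intersected at this z (z outside [11, 35.5]); Combining (union): only the 6×28.5 cube is present, so the union is just that shape — boundary = 69.00 mm; the cylinder at (13.5, 7.5) does not reach this height (z outside [19, 40.5]); After the difference (first − rest): none of the subtracted shapes is present at this height, so that combined region is unchanged — boundary = 69.00 mm. So its perimeter = 69.00 mm. Layer 82 (z = 19.68): the cube (footprint 6×28.5) is included at this height (perimeter 69.00 mm); the cone at (15.5, 2) (r1=9→r2=8) has section circumradius 8.565 here — a regular 12-gon (perimeter = 2·12·8.565·sin(180°/12) = 53.20 mm); the cube at (7.5, 7) (footprint 5×26.5) is included at this height (perimeter 63.00 mm); the cube at (7.5, -2.5) (footprint 17.5×11) is included at this height (perimeter 57.00 mm); Combining (union): the regions partially overlap (shared area 176.17 mm²), so the edge portions inside another operand are dropped and the merged outline is re-measured after clipping — boundary = 178.24 mm; the r=4.5 cylinder at (13.5, 7.5) contributes a regular 12-gon of circumradius 4.5 (perimeter = 2·12·4.500·sin(180°/12) = 27.95 mm); Subtracting the remaining from the first: starting from that combined region, the r=4.5 cylinder at (13.5, 7.5) partially overlaps it — only the 55.13 mm² overlap (of its 60.75 mm²) is removed, clipping the outline — boundary = 194.49 mm. So its perimeter = 194.49 mm. Layer 82 is larger (194.49 vs 69.00 mm).

layer 82 (z = 19.68 mm)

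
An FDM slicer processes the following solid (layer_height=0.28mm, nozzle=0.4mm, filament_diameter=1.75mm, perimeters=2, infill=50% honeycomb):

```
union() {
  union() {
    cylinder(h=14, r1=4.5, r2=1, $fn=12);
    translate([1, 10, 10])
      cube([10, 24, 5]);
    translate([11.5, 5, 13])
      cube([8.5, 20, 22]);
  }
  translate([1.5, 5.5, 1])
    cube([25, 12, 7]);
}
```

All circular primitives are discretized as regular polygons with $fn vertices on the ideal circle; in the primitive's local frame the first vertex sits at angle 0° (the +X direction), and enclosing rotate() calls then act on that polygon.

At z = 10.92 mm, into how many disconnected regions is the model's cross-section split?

At z = 10.92 mm: the cone: at t=0.780 of its height the radius interpolates to r₁+(r₂−r₁)t = 1.770, giving a regular 12-gon of that circumradius; the cube at (1, 10) (footprint 10×24) is included at this height; the cube at (11.5, 5) is absent (z outside [13, 35]); Merging all regions: the 2 present regions are separate (no shared area or edge), so areas and boundary lengths simply add and each stays a separate island — 2 connected regions; the cube at (1.5, 5.5) does not reach this height (z outside [1, 8]); Combining (union): only the result so far is present, so the union is just that shape — 2 connected regions. The result has 2 disconnected regions.

2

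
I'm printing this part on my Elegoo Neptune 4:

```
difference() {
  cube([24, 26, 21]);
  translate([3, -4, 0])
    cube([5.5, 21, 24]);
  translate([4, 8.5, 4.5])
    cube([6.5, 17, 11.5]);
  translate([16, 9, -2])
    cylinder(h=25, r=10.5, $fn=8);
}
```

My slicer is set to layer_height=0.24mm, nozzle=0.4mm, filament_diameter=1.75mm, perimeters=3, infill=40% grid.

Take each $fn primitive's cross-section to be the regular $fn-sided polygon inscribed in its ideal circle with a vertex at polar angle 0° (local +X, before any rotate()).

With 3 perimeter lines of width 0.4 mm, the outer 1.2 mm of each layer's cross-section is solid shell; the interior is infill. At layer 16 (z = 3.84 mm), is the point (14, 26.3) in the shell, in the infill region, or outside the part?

At z = 3.84 mm: the cube is present — its section is the full 24×26 rectangle; the 5.5×21 cube at (3, -4) contributes its full rectangle; the cube at (4, 8.5) is not intersected at this z (z outside [4.5, 16]); the r=10.5 cylinder at (16, 9) contributes a regular 8-gon of circumradius 10.5; Subtracting the remaining from the first: starting from the 24×26 cube, the 5.5×21 cube at (3, -4) partially overlaps it — only the 93.50 mm² overlap (of its 115.50 mm²) is removed, clipping the outline; the r=10.5 cylinder at (16, 9) partially overlaps it — only the 269.59 mm² overlap (of its 311.83 mm²) is removed, clipping the outline — 3 connected regions. Overall, the cross-section has 3 separate islands. The nearest boundary edge runs (0.00, 26.00)→(24.00, 26.00); distance from the point to it = 0.30 mm. The point is not inside any of the regions above, so it lies outside the cross-section (0.30 mm from the nearest boundary).

outside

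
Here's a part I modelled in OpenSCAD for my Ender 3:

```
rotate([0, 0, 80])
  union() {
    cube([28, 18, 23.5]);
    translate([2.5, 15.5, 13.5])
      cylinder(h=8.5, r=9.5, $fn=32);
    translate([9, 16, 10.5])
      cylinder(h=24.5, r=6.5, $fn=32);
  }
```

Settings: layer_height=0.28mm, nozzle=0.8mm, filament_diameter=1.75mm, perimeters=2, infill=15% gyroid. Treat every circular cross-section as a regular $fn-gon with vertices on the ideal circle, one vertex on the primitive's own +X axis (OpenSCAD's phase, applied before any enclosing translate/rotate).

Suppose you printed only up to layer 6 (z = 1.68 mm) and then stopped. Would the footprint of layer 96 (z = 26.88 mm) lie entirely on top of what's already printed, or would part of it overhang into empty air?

Compare the two slices. At z = 1.68: the 28×18 cube contributes its full rectangle (area 504.00 mm²); the cylinder at (2.5, 15.5) is absent (z outside [13.5, 22]); the cylinder at (9, 16) is not intersected at this z (z outside [10.5, 35]); Taking the union: only the 28×18 cube is present, so the union is just that shape — area = 504.00 mm²; (rotated 80° about Z; rotation is an isometry so areas/perimeters/island counts are preserved). At z = 26.88: the cube is absent (z outside [0, 23.5]); the cylinder at (2.5, 15.5) is absent (z outside [13.5, 22]); the r=6.5 cylinder at (9, 16) gives a regular 32-gon of circumradius 6.5 (constant along its height) (area = (32/2)·6.500²·sin(360°/32) = 131.88 mm²); Taking the union: only the r=6.5 cylinder at (9, 16) is present, so the union is just that shape — area = 131.88 mm²; (rotated 80° about Z; rotation is an isometry so areas/perimeters/island counts are preserved). Checking containment: at z = 26.88 the cross-section extends beyond the z = 1.68 cross-section by about 40.44 mm².

part overhangs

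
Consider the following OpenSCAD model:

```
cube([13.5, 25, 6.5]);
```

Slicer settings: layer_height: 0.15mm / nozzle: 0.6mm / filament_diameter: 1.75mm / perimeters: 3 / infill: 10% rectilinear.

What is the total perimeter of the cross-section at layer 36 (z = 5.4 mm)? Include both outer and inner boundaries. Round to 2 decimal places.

77.00 mm

At z = 5.4 mm: the 13.5×25 cube contributes its full rectangle (perimeter 77.00 mm). Overall, the cross-section is a single solid region. Total boundary length (outer) = 77.00 mm.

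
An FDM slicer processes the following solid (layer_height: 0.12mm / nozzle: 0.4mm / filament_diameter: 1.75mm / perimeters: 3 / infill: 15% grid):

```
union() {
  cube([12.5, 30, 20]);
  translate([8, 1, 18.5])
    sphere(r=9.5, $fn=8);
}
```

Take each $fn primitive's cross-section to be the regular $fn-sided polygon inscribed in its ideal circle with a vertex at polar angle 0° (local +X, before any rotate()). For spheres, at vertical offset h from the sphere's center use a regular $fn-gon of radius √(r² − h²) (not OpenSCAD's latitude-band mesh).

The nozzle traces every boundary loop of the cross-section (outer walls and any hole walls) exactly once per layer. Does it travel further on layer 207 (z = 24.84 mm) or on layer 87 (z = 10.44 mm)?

Layer 207 (z = 24.84): the cube is absent (z outside [0, 20]); the r=9.5 sphere at (8, 1) contributes a regular 8-gon of circumradius √(9.5²−6.34²) = 7.075 (perimeter = 2·8·7.075·sin(180°/8) = 43.32 mm); Combining (union): only the r=9.5 sphere at (8, 1) is present, so the union is just that shape — boundary = 43.32 mm. So its perimeter = 43.32 mm. Layer 87 (z = 10.44): the 12.5×30 cube contributes its full rectangle (perimeter 85.00 mm); the r=9.5 sphere at (8, 1) slices to a regular 8-gon of circumradius 5.029 (√(r²−h²) with h=8.06 from center) (perimeter = 2·8·5.029·sin(180°/8) = 30.79 mm); Combining (union): the regions partially overlap (shared area 44.74 mm²), so the edge portions inside another operand are dropped and the merged outline is re-measured after clipping — boundary = 89.30 mm. So its perimeter = 89.30 mm. Layer 87 is larger (89.30 vs 43.32 mm).

layer 87 (z = 10.44 mm)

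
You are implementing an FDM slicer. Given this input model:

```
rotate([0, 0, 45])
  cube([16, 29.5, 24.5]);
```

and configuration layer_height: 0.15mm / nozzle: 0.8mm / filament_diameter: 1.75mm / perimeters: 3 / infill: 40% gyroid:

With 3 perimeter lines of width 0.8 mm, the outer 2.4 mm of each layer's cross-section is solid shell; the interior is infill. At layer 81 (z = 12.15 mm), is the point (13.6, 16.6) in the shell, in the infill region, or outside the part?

outside

At z = 12.15 mm: the cube is present — its section is the full 16×29.5 rectangle; (whole slice rotated 45° about Z — lengths, areas and connectivity unchanged). Overall, the cross-section is a single solid region. Undo the 45° rotation: the query point maps to (21.355, 2.121) in the un-rotated model frame. The nearest boundary edge runs (16.00, 0.00)→(16.00, 29.50); distance from the point to it = 5.35 mm. The point is not inside any of the regions above, so it lies outside the cross-section (5.35 mm from the nearest boundary).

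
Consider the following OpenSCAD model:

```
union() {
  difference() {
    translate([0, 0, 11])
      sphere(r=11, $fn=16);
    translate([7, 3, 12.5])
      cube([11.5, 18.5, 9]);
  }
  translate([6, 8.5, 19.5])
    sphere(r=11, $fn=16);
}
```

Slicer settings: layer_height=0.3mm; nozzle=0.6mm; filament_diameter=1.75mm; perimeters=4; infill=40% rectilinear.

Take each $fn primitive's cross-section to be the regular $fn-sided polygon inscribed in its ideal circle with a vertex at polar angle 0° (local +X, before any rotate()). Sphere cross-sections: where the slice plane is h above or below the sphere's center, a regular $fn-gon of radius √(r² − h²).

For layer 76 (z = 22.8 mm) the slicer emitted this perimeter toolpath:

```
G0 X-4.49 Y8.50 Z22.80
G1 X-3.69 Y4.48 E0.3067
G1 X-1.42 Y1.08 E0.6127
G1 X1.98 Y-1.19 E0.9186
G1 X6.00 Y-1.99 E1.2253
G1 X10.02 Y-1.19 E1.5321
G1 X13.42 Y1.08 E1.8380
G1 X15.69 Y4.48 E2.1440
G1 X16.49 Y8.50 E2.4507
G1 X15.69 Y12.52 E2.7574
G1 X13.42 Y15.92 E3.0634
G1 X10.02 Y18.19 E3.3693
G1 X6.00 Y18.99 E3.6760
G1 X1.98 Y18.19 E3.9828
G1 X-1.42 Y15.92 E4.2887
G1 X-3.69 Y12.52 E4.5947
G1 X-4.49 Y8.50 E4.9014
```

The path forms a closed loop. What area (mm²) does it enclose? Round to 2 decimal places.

Apply the shoelace formula to the sequence of (X, Y) vertices; enclosed area = 336.96 mm².

336.96 mm²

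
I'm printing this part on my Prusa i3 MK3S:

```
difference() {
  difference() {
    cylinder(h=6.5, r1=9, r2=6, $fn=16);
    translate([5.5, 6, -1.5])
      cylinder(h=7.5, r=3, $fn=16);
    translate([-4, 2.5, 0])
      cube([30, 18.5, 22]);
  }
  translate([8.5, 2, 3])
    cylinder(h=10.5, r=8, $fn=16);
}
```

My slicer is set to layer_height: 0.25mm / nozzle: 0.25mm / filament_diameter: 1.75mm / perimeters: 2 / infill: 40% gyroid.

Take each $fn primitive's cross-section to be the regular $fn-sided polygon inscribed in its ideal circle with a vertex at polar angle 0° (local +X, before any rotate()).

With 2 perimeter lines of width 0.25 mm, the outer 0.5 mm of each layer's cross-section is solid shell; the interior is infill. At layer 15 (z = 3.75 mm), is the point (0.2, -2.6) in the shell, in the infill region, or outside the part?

infill

At z = 3.75 mm: the cone contributes a regular 16-gon of circumradius 7.269 (interpolated between r1=9 and r2=6 at t=0.577); the cylinder at (5.5, 6): section is a regular 16-gon, circumradius r=3; the cube at (-4, 2.5) is present — its section is the full 30×18.5 rectangle; Taking the first minus the rest: starting from the cone, the r=3 cylinder at (5.5, 6) partially overlaps it — only the 7.22 mm² overlap (of its 27.55 mm²) is removed, clipping the outline; the 30×18.5 cube at (-4, 2.5) partially overlaps it — only the 32.81 mm² overlap (of its 555.00 mm²) is removed, clipping the outline — 1 connected region; the r=8 cylinder at (8.5, 2) contributes a regular 16-gon of circumradius 8; Subtracting the remaining from the first: starting from the result so far, the r=8 cylinder at (8.5, 2) partially overlaps it — only the 37.25 mm² overlap (of its 195.93 mm²) is removed, clipping the outline — 1 connected region. Overall, the cross-section is a single solid region. The nearest boundary edge runs (1.11, -1.06)→(2.84, -3.66); distance from the point to it = 1.61 mm. The point is inside the cross-section and 1.61 mm from the nearest boundary — more than the 0.5 mm shell width (2 × 0.25), so it's in the infill interior.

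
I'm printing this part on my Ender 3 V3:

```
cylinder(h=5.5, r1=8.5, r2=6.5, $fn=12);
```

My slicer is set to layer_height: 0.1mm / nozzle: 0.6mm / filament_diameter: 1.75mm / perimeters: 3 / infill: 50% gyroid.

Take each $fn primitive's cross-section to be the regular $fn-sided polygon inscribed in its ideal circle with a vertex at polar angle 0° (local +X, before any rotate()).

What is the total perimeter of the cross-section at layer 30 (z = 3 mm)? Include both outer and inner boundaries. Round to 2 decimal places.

46.02 mm

At z = 3 mm: the cone contributes a regular 12-gon of circumradius 7.409 (interpolated between r1=8.5 and r2=6.5 at t=0.545) (perimeter = 2·12·7.409·sin(180°/12) = 46.02 mm). Overall, the cross-section is a single solid region. Total boundary length (outer) = 46.02 mm.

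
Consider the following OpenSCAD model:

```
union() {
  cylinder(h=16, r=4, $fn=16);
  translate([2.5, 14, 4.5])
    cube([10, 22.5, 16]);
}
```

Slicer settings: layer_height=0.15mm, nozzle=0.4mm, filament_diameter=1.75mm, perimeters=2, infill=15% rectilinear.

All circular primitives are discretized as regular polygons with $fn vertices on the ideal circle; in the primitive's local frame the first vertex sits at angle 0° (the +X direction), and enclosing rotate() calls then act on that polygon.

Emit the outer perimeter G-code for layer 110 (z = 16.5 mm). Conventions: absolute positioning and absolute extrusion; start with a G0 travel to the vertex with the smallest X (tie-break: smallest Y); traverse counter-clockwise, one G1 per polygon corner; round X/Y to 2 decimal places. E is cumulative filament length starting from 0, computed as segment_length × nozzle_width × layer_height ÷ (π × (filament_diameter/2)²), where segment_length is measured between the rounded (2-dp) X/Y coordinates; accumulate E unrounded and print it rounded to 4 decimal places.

At z = 16.5 mm: the cylinder is not intersected at this z (z outside [0, 16]); the cube at (2.5, 14) is present — its section is the full 10×22.5 rectangle; Merging all regions: only the 10×22.5 cube at (2.5, 14) is present, so the union is just that shape — 1 connected region. The outline is a single polygon with 4 vertices. Extrusion per mm of travel: 0.4 × 0.15 / (π × 0.875²) = 0.024945. Accumulating E over each segment gives final E = 1.6214.

G0 X2.50 Y14.00 Z16.50
G1 X12.50 Y14.00 E0.2495
G1 X12.50 Y36.50 E0.8107
G1 X2.50 Y36.50 E1.0602
G1 X2.50 Y14.00 E1.6214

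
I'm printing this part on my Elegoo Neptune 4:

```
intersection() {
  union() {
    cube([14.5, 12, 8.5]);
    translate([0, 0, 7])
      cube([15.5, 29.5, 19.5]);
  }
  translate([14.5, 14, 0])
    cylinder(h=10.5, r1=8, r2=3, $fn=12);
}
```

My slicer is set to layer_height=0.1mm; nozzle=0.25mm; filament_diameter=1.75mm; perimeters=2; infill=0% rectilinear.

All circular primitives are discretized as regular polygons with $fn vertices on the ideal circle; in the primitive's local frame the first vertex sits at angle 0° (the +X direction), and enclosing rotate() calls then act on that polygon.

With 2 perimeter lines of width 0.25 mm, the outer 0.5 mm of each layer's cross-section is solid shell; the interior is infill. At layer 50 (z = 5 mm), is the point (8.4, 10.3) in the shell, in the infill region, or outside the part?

At z = 5 mm: the 14.5×12 cube contributes its full rectangle; the cube is absent (z outside [7, 26.5]); Taking the union: only the 14.5×12 cube is present, so the union is just that shape — 1 connected region; the cone at (14.5, 14) contributes a regular 12-gon of circumradius 5.619 (interpolated between r1=8 and r2=3 at t=0.476); Keeping only the common overlap: the cone at (14.5, 14) partially overlaps that combined region; clipping to the common part keeps 12.98 mm² — 1 connected region. Overall, the cross-section is a single solid region. The nearest boundary edge runs (11.69, 9.13)→(9.63, 11.19); distance from the point to it = 1.52 mm. The point is not inside any of the regions above, so it lies outside the cross-section (1.52 mm from the nearest boundary).

outside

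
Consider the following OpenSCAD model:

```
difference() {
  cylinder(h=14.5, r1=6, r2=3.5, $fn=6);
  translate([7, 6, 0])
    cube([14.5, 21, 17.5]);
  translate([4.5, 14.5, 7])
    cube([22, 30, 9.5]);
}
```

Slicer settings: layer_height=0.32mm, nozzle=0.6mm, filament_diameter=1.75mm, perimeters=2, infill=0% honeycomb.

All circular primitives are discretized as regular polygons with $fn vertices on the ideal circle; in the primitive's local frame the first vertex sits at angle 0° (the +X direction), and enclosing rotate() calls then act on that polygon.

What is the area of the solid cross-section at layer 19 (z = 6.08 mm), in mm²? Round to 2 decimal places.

At z = 6.08 mm: the cone (r1=6→r2=3.5) has section circumradius 4.952 here — a regular 6-gon (area = (6/2)·4.952²·sin(360°/6) = 63.70 mm²); the cube at (7, 6) is present — its section is the full 14.5×21 rectangle (area 304.50 mm²); the cube at (4.5, 14.5) does not reach this height (z outside [7, 16.5]); Subtracting the remaining from the first: starting from the cone (63.70 mm²), the 14.5×21 cube at (7, 6) misses the remaining region (no effect) — area = 63.70 mm². Overall, the cross-section is a single solid region. Net area = 63.70 mm².

63.70 mm²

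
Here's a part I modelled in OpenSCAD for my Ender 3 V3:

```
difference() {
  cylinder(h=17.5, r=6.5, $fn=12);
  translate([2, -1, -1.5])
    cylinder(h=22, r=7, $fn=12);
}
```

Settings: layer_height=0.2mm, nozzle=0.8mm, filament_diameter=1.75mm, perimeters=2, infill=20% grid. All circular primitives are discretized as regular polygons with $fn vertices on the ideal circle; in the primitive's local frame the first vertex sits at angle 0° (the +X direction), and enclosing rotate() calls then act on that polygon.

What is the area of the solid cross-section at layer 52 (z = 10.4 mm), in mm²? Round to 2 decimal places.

At z = 10.4 mm: the r=6.5 cylinder gives a regular 12-gon of circumradius 6.5 (constant along its height) (area = (12/2)·6.500²·sin(360°/12) = 126.75 mm²); the r=7 cylinder at (2, -1) contributes a regular 12-gon of circumradius 7 (area = (12/2)·7.000²·sin(360°/12) = 147.00 mm²); Taking the first minus the rest: starting from the r=6.5 cylinder (126.75 mm²), the r=7 cylinder at (2, -1) partially overlaps it — only the 106.86 mm² overlap (of its 147.00 mm²) is removed, clipping the outline — area = 19.89 mm². Overall, the cross-section is a single solid region. Net area = 19.89 mm².

19.89 mm²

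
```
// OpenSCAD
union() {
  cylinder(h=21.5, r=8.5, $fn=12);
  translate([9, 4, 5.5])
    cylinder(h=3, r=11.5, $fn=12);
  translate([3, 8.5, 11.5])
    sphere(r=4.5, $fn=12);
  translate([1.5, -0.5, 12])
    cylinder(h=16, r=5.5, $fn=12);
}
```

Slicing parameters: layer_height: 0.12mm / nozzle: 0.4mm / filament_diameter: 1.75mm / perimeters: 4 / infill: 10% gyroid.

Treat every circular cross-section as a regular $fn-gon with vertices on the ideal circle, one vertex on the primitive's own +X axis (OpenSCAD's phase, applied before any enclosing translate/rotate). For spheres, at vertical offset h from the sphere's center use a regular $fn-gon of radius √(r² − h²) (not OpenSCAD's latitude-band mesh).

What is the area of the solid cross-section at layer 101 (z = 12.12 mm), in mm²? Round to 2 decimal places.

At z = 12.12 mm: the r=8.5 cylinder gives a regular 12-gon of circumradius 8.5 (constant along its height) (area = (12/2)·8.500²·sin(360°/12) = 216.75 mm²); the cylinder at (9, 4) does not reach this height (z outside [5.5, 8.5]); the r=4.5 sphere at (3, 8.5) slices to a regular 12-gon of circumradius 4.457 (√(r²−h²) with h=0.62 from center) (area = (12/2)·4.457²·sin(360°/12) = 59.60 mm²); the cylinder at (1.5, -0.5): section is a regular 12-gon, circumradius r=5.5 (area = (12/2)·5.500²·sin(360°/12) = 90.75 mm²); Combining (union): the regions partially overlap — summed areas 367.10 mm² minus the doubly-counted overlap 111.40 mm² gives 255.70 mm² — area = 255.70 mm². Overall, the cross-section is a single solid region. Net area = 255.70 mm².

255.70 mm²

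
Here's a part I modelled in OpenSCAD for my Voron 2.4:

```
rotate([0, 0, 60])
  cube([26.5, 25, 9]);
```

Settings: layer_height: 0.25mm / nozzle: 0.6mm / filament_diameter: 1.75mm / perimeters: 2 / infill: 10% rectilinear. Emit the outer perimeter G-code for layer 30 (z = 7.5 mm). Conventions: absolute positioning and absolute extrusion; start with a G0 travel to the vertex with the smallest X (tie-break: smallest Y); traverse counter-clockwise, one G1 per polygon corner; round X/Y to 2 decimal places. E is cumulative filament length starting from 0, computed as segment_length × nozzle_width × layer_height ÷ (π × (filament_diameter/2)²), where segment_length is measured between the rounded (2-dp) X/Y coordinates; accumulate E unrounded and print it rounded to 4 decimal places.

At z = 7.5 mm: the cube (footprint 26.5×25) is included at this height; (rotated 60° about Z; rotation is an isometry so areas/perimeters/island counts are preserved). The outline is a single polygon with 4 vertices. Extrusion per mm of travel: 0.6 × 0.25 / (π × 0.875²) = 0.062363. Accumulating E over each segment gives final E = 6.4233.

G0 X-21.65 Y12.50 Z7.50
G1 X0.00 Y0.00 E1.5590
G1 X13.25 Y22.95 E3.2117
G1 X-8.40 Y35.45 E4.7707
G1 X-21.65 Y12.50 E6.4233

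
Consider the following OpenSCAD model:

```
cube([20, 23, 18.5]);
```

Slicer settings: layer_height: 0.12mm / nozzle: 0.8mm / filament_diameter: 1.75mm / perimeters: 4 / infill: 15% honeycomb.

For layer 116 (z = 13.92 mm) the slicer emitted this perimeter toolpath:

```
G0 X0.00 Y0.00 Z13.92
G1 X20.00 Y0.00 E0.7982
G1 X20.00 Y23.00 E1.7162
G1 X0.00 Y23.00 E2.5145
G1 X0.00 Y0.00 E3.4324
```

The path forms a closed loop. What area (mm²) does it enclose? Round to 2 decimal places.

Apply the shoelace formula to the sequence of (X, Y) vertices; enclosed area = 460.00 mm².

460.00 mm²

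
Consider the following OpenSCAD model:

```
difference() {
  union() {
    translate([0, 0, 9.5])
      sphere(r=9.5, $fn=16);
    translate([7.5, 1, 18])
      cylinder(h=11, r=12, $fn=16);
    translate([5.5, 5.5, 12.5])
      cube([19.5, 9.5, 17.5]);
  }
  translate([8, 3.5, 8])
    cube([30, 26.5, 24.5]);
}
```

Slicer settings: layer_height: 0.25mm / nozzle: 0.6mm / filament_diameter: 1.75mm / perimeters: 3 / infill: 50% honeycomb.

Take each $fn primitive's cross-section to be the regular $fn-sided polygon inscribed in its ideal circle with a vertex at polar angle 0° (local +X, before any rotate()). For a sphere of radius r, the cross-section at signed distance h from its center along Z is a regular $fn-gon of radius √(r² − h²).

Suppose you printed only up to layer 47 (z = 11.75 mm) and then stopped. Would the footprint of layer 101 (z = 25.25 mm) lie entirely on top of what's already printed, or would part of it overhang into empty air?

part overhangs

Compare the two slices. At z = 11.75: the sphere: section is a regular 16-gon, circumradius = √(r²−h²) = √(9.5²−2.25²) = 9.230 (area = (16/2)·9.230²·sin(360°/16) = 260.80 mm²); the cylinder at (7.5, 1) does not reach this height (z outside [18, 29]); the cube at (5.5, 5.5) does not reach this height (z outside [12.5, 30]); Merging all regions: only the r=9.5 sphere is present, so the union is just that shape — area = 260.80 mm²; the 30×26.5 cube at (8, 3.5) contributes its full rectangle (area 795.00 mm²); Subtracting the remaining from the first: starting from the result so far (260.80 mm²), the 30×26.5 cube at (8, 3.5) partially overlaps it — only the 0.22 mm² overlap (of its 795.00 mm²) is removed, clipping the outline — area = 260.57 mm². At z = 25.25: the sphere does not reach this height (|z−center|=15.750 > r=9.5); the r=12 cylinder at (7.5, 1) contributes a regular 16-gon of circumradius 12 (area = (16/2)·12.000²·sin(360°/16) = 440.85 mm²); the cube at (5.5, 5.5) is present — its section is the full 19.5×9.5 rectangle (area 185.25 mm²); Taking the union: the regions partially overlap — summed areas 626.10 mm² minus the doubly-counted overlap 72.83 mm² gives 553.27 mm² — area = 553.27 mm²; the cube at (8, 3.5) is present — its section is the full 30×26.5 rectangle (area 795.00 mm²); After the difference (first − rest): starting from that combined region (553.27 mm²), the 30×26.5 cube at (8, 3.5) partially overlaps it — only the 183.11 mm² overlap (of its 795.00 mm²) is removed, clipping the outline — area = 370.16 mm². Checking containment: at z = 25.25 the cross-section extends beyond the z = 11.75 cross-section by about 185.84 mm².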